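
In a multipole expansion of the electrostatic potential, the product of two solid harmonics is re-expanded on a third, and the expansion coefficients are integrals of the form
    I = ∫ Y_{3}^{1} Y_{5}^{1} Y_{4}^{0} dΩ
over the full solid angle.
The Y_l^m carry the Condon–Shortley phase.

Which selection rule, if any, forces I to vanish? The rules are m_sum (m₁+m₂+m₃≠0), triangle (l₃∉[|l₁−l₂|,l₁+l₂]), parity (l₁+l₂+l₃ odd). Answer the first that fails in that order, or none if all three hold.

m_sum

Σmᵢ = 2  ✗
l₃∈[|l₁−l₂|,l₁+l₂]=[2,8], have l₃=4
Σlᵢ = 12 ⇒ even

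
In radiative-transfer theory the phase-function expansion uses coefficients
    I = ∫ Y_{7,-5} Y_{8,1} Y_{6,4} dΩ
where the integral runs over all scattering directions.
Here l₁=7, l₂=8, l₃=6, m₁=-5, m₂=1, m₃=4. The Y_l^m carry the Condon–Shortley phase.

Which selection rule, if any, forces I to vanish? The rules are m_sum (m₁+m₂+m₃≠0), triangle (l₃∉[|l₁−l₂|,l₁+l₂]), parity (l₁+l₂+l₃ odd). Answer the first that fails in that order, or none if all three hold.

m₁+m₂+m₃ = -5 + 1 + 4 = 0  ✓
triangle: |7−8|=1 ≤ l₃=6 ≤ 7+8=15  ✓
parity: l₁+l₂+l₃ = 21 is odd  ✗

parity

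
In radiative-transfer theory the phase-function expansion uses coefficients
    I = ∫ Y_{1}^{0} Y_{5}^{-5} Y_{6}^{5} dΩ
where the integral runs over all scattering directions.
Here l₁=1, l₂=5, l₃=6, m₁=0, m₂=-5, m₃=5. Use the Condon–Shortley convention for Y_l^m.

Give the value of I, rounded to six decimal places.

-0.135514

Rules hold: Σm=0, L=12 even, 4≤6≤6.
N = 3·11·13 = 429
Δ = 0!·2!·10!/13! = 1/858
Racah Σ t=0..0: t=0:+1/14400 = 1/14400
⇒ 3j(1 5 6; 0 0 0)² = 6/143, sgn +1
Racah Σ t=0..0: t=0:+1/3628800 = 1/3628800
⇒ 3j(1 5 6; 0 -5 5)² = 1/78, sgn -1
4πI² = N·(3j₀)²·(3jₘ)² = 3/13
I = -1·√(0.230769/4π) = -0.13551395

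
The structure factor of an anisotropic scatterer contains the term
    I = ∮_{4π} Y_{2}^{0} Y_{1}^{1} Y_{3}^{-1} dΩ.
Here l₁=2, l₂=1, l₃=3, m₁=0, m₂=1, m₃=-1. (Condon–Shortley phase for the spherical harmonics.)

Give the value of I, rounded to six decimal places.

m-sum 0 ✓  L=6 even ✓  1≤3≤3 ✓
Π(2lᵢ+1) = 5×3×7 = 105
triangle coeff Δ(2,1,3) = 1/105
Σ_t [0,0]: t=0:+1/4 = 1/4
(3j)²=3/35 [(2 1 3; 0 0 0)], sign=-1
Σ_t [0,0]: t=0:+1/8 = 1/8
(3j)²=2/35 [(2 1 3; 0 1 -1)], sign=+1
⇒ 4πI² = 18/35
I = (-1)√(18/35/(4π)) = -0.20230066

-0.202301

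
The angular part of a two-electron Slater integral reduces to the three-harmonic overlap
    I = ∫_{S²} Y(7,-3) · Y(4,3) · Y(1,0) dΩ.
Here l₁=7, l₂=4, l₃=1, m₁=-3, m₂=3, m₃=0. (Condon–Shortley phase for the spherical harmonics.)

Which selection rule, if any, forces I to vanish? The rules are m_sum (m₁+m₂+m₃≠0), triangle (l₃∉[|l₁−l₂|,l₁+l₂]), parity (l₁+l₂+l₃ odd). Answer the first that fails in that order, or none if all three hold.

m₁+m₂+m₃ = -3 + 3 + 0 = 0  ✓
triangle: |7−4|=3 ≤ l₃=1 ≤ 7+4=11  ✗
parity: l₁+l₂+l₃ = 12 is even

triangle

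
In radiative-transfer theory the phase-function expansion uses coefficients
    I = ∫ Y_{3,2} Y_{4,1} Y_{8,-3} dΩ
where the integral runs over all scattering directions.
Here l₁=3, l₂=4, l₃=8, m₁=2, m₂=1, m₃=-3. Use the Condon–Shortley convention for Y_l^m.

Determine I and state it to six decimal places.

0.000000

l₃=8 ∉ [1,7] — triangle fails ⇒ I = 0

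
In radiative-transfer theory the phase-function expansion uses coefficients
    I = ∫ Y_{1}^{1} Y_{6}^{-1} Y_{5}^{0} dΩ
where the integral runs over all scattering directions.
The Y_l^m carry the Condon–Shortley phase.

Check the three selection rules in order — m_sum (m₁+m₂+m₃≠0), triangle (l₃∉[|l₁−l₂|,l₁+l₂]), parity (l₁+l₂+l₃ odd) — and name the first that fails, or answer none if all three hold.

none

azimuthal sum: 1 − 1 + 0 = 0  ✓
5 ≤ 5 ≤ 7 (triangle on l)  ✓
L = 1 + 6 + 5 = 12 (even)  ✓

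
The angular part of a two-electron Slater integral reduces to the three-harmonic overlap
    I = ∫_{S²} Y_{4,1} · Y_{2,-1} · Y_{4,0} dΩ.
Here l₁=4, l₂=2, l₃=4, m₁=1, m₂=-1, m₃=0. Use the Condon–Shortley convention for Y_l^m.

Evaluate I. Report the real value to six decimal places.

m-sum 0 ✓  L=10 even ✓  2≤4≤6 ✓
Π(2lᵢ+1) = 9×5×9 = 405
triangle coeff Δ(4,2,4) = 1/13860
Σ_t [0,2]: t=0:+1/192 t=1:−1/36 t=2:+1/192 = -5/288
(3j)²=20/693 [(4 2 4; 0 0 0)], sign=-1
Σ_t [0,1]: t=0:+1/72 t=1:−1/96 = 1/288
(3j)²=1/462 [(4 2 4; 1 -1 0)], sign=+1
⇒ 4πI² = 150/5929
I = (-1)√(150/5929/(4π)) = -0.04486937

-0.044869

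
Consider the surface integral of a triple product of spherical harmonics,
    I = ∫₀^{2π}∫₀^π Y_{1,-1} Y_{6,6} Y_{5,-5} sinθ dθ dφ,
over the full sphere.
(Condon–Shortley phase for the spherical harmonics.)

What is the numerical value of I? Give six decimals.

Checks pass: Σm=0; 12 even; l₃=5∈[5,7].
(2·1+1)(2·6+1)(2·5+1) = 429
Δ: 2! 0! 10! / 13! → 1/858
sum: t=1:−1/14400 = -1/14400
3j²(1 6 5; 0 0 0) = Δ·Π!·Σ² = 6/143  (sign +1)
sum: t=2:+1/7257600 = 1/7257600
3j²(1 6 5; -1 6 -5) = Δ·Π!·Σ² = 1/13  (sign +1)
combine: 4πI² = 429·6/143·1/13 = 18/13
take √, sign +1: I = 0.33194004

0.331940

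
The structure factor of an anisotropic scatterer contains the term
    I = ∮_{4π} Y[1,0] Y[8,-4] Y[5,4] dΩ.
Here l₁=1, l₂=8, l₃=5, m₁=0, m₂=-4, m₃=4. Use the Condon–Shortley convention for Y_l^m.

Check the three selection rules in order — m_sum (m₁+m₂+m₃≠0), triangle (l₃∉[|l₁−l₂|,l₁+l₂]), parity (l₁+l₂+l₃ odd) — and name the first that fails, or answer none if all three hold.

triangle

azimuthal sum: 0 − 4 + 4 = 0  ✓
7 ≤ 5 ≤ 9 (triangle on l)  ✗
L = 1 + 8 + 5 = 14 (even)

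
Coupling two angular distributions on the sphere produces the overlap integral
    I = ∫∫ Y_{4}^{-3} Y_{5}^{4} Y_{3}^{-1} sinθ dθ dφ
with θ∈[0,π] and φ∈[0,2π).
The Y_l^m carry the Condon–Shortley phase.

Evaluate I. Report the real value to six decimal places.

0.042401

m-sum 0 ✓  L=12 even ✓  1≤3≤9 ✓
Π(2lᵢ+1) = 9×11×7 = 693
triangle coeff Δ(4,5,3) = 1/180180
Σ_t [2,4]: t=2:+1/576 t=3:−1/144 t=4:+1/576 = -1/288
(3j)²=20/1001 [(4 5 3; 0 0 0)], sign=+1
Σ_t [5,6]: t=5:−1/5760 t=6:+1/4320 = 1/17280
(3j)²=7/4290 [(4 5 3; -3 4 -1)], sign=+1
⇒ 4πI² = 42/1859
I = (+1)√(42/1859/(4π)) = 0.04240138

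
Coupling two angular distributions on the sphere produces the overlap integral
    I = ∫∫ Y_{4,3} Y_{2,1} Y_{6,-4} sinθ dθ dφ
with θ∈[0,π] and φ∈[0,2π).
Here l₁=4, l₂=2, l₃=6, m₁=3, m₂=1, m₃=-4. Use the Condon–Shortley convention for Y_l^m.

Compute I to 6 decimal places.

0.246389

m-sum 0 ✓  L=12 even ✓  2≤6≤6 ✓
Π(2lᵢ+1) = 9×5×13 = 585
triangle coeff Δ(4,2,6) = 1/6435
Σ_t [0,0]: t=0:+1/2304 = 1/2304
(3j)²=5/143 [(4 2 6; 0 0 0)], sign=+1
Σ_t [0,0]: t=0:+1/30240 = 1/30240
(3j)²=16/429 [(4 2 6; 3 1 -4)], sign=+1
⇒ 4πI² = 1200/1573
I = (+1)√(1200/1573/(4π)) = 0.24638901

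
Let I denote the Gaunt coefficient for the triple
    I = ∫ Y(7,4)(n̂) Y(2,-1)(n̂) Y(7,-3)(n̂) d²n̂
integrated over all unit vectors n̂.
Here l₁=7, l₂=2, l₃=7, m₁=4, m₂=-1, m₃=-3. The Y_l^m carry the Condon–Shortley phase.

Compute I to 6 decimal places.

0.162315

Rules hold: Σm=0, L=16 even, 5≤7≤9.
N = 15·5·15 = 1125
Δ = 2!·12!·2!/17! = 1/185640
Racah Σ t=0..2: t=0:+1/2419200 t=1:−1/518400 t=2:+1/2419200 = -1/907200
⇒ 3j(7 2 7; 0 0 0)² = 56/3315, sgn +1
Racah Σ t=0..1: t=0:+1/4354560 t=1:−1/14515200 = 1/6220800
⇒ 3j(7 2 7; 4 -1 -3)² = 77/4420, sgn +1
4πI² = N·(3j₀)²·(3jₘ)² = 16170/48841
I = +1·√(0.331074/4π) = 0.16231468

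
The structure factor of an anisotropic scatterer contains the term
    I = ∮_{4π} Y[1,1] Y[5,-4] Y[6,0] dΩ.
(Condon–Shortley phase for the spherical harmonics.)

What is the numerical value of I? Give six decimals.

1 − 4 + 0 = -3 ≠ 0: azimuthal integral kills it; I = 0

0.000000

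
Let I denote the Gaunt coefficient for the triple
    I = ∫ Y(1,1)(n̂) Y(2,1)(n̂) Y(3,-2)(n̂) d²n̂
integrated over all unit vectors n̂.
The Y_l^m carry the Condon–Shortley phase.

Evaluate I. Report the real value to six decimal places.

0.261169

Rules hold: Σm=0, L=6 even, 1≤3≤3.
N = 3·5·7 = 105
Δ = 0!·2!·4!/7! = 1/105
Racah Σ t=0..0: t=0:+1/4 = 1/4
⇒ 3j(1 2 3; 0 0 0)² = 3/35, sgn -1
Racah Σ t=0..0: t=0:+1/12 = 1/12
⇒ 3j(1 2 3; 1 1 -2)² = 2/21, sgn -1
4πI² = N·(3j₀)²·(3jₘ)² = 6/7
I = +1·√(0.857143/4π) = 0.26116903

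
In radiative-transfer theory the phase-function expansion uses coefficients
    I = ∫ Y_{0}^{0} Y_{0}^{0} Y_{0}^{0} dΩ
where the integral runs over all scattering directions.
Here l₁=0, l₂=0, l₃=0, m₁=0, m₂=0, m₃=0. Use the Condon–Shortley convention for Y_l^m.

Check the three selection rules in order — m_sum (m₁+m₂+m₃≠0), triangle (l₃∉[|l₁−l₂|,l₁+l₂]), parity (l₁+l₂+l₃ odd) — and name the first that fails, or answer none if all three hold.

none

Σmᵢ = 0  ✓
l₃∈[|l₁−l₂|,l₁+l₂]=[0,0], have l₃=0  ✓
Σlᵢ = 0 ⇒ even  ✓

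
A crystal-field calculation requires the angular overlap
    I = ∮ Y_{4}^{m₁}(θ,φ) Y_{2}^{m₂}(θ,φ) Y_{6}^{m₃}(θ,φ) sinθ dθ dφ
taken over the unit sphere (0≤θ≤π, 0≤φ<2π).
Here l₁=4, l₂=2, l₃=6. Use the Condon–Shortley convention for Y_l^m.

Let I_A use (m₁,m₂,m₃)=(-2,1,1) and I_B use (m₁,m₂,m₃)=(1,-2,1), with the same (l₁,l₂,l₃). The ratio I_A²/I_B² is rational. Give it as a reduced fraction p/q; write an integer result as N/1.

Same 4,2,6: normalisation and zero-m 3j drop out of the ratio.
A: Δ: 0! 8! 4! / 13! → 1/6435; sum: t=0:+1/8640 = 1/8640; 3j²(4 2 6; -2 1 1) = Δ·Π!·Σ² = 14/1287  (sign -1)
B: Δ: 0! 8! 4! / 13! → 1/6435; sum: t=0:+1/17280 = 1/17280; 3j²(4 2 6; 1 -2 1) = Δ·Π!·Σ² = 7/1287  (sign -1)
I_A²/I_B² = (14/1287)/(7/1287) = 2/1

2/1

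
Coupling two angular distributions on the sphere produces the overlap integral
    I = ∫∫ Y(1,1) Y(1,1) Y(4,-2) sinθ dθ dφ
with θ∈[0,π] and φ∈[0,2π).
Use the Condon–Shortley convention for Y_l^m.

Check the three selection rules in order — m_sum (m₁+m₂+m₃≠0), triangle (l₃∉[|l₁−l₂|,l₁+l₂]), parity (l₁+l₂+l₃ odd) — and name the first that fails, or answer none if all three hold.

triangle

azimuthal sum: 1 + 1 − 2 = 0  ✓
0 ≤ 4 ≤ 2 (triangle on l)  ✗
L = 1 + 1 + 4 = 6 (even)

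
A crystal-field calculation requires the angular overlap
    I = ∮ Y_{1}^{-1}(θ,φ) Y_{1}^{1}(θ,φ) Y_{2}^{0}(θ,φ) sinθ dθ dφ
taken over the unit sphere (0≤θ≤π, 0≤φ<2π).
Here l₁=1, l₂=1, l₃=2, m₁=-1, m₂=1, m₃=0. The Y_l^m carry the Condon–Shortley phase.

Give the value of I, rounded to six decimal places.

m-sum 0 ✓  L=4 even ✓  0≤2≤2 ✓
Π(2lᵢ+1) = 3×3×5 = 45
triangle coeff Δ(1,1,2) = 1/30
Σ_t [0,0]: t=0:+1/1 = 1/1
(3j)²=2/15 [(1 1 2; 0 0 0)], sign=+1
Σ_t [0,0]: t=0:+1/4 = 1/4
(3j)²=1/30 [(1 1 2; -1 1 0)], sign=+1
⇒ 4πI² = 1/5
I = (+1)√(1/5/(4π)) = 0.12615663

0.126157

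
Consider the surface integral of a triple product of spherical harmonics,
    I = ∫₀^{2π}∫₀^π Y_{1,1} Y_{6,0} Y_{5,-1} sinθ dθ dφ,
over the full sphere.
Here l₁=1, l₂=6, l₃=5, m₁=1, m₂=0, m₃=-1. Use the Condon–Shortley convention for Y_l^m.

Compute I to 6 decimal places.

Checks pass: Σm=0; 12 even; l₃=5∈[5,7].
(2·1+1)(2·6+1)(2·5+1) = 429
Δ: 2! 0! 10! / 13! → 1/858
sum: t=1:−1/14400 = -1/14400
3j²(1 6 5; 0 0 0) = Δ·Π!·Σ² = 6/143  (sign +1)
sum: t=0:+1/34560 = 1/34560
3j²(1 6 5; 1 0 -1) = Δ·Π!·Σ² = 5/286  (sign +1)
combine: 4πI² = 429·6/143·5/286 = 45/143
take √, sign +1: I = 0.15824621

0.158246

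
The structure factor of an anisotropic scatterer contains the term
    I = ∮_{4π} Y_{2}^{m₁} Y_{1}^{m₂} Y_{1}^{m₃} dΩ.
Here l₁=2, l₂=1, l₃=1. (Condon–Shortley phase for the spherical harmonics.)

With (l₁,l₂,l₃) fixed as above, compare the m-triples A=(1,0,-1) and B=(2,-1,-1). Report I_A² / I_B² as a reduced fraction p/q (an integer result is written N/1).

l's match ⇒ only the (l;m) 3-j factors differ between A and B.
A: triangle coeff Δ(2,1,1) = 1/30; Σ_t [1,1]: t=1:−1/2 = -1/2; (3j)²=1/10 [(2 1 1; 1 0 -1)], sign=-1
B: triangle coeff Δ(2,1,1) = 1/30; Σ_t [0,0]: t=0:+1/4 = 1/4; (3j)²=1/5 [(2 1 1; 2 -1 -1)], sign=+1
I_A²/I_B² = (1/10)/(1/5) = 1/2

1/2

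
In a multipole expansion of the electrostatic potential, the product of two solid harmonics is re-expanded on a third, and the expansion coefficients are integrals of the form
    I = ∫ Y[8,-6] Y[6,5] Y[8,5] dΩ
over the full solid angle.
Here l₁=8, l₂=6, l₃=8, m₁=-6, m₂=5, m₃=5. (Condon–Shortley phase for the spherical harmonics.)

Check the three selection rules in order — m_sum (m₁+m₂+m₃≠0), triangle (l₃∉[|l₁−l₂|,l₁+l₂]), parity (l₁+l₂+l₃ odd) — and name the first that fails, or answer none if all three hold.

azimuthal sum: -6 + 5 + 5 = 4  ✗
2 ≤ 8 ≤ 14 (triangle on l)
L = 8 + 6 + 8 = 22 (even)

m_sum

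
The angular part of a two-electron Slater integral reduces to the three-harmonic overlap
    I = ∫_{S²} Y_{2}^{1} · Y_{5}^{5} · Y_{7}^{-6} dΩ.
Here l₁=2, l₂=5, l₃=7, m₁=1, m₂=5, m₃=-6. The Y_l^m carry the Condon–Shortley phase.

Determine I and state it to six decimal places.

m-sum 0 ✓  L=14 even ✓  3≤7≤7 ✓
Π(2lᵢ+1) = 5×11×15 = 825
triangle coeff Δ(2,5,7) = 1/15015
Σ_t [0,0]: t=0:+1/57600 = 1/57600
(3j)²=21/715 [(2 5 7; 0 0 0)], sign=-1
Σ_t [0,0]: t=0:+1/21772800 = 1/21772800
(3j)²=2/105 [(2 5 7; 1 5 -6)], sign=-1
⇒ 4πI² = 6/13
I = (+1)√(6/13/(4π)) = 0.19164567

0.191646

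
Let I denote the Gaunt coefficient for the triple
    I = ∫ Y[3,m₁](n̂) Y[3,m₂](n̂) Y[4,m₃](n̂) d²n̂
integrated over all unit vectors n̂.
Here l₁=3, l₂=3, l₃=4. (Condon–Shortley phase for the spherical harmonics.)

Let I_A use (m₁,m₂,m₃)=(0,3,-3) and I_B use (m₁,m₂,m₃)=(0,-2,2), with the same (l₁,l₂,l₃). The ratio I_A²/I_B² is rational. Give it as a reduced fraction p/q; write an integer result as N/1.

Shared (l₁,l₂,l₃)=(3,3,4): N and (l;000)² cancel in I_A²/I_B².
A: Δ = 2!·4!·4!/11! = 1/34650; Racah Σ t=2..2: t=2:+1/288 = 1/288; ⇒ 3j(3 3 4; 0 3 -3)² = 1/22, sgn -1
B: Δ = 2!·4!·4!/11! = 1/34650; Racah Σ t=0..1: t=0:+1/72 t=1:−1/96 = 1/288; ⇒ 3j(3 3 4; 0 -2 2)² = 1/462, sgn +1
I_A²/I_B² = (1/22)/(1/462) = 21/1

21/1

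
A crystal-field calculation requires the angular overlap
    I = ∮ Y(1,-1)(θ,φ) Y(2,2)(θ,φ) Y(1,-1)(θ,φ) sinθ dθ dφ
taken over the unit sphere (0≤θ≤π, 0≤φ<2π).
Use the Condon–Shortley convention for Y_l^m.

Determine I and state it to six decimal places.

0.309019

Rules hold: Σm=0, L=4 even, 1≤1≤3.
N = 3·5·3 = 45
Δ = 2!·0!·2!/5! = 1/30
Racah Σ t=1..1: t=1:−1/1 = -1/1
⇒ 3j(1 2 1; 0 0 0)² = 2/15, sgn +1
Racah Σ t=2..2: t=2:+1/4 = 1/4
⇒ 3j(1 2 1; -1 2 -1)² = 1/5, sgn +1
4πI² = N·(3j₀)²·(3jₘ)² = 6/5
I = +1·√(1.2/4π) = 0.30901936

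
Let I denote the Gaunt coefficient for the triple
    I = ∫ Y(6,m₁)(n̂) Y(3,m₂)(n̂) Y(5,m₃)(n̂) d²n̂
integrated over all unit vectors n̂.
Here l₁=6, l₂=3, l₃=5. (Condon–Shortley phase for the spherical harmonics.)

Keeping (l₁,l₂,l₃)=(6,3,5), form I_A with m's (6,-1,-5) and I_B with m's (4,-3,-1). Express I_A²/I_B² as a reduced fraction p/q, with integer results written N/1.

Shared (l₁,l₂,l₃)=(6,3,5): N and (l;000)² cancel in I_A²/I_B².
A: Δ = 4!·8!·2!/15! = 1/675675; Racah Σ t=0..0: t=0:+1/1935360 = 1/1935360; ⇒ 3j(6 3 5; 6 -1 -5)² = 3/91, sgn +1
B: Δ = 4!·8!·2!/15! = 1/675675; Racah Σ t=0..0: t=0:+1/69120 = 1/69120; ⇒ 3j(6 3 5; 4 -3 -1)² = 4/143, sgn +1
I_A²/I_B² = (3/91)/(4/143) = 33/28

33/28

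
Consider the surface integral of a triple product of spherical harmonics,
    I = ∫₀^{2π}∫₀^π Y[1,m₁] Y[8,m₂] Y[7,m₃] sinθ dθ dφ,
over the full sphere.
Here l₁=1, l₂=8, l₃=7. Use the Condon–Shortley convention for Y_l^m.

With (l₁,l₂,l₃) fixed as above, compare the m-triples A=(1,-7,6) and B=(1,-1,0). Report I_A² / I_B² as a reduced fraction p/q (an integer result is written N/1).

35/12

l's match ⇒ only the (l;m) 3-j factors differ between A and B.
A: triangle coeff Δ(1,8,7) = 1/2040; Σ_t [0,0]: t=0:+1/12454041600 = 1/12454041600; (3j)²=7/136 [(1 8 7; 1 -7 6)], sign=-1
B: triangle coeff Δ(1,8,7) = 1/2040; Σ_t [0,0]: t=0:+1/50803200 = 1/50803200; (3j)²=3/170 [(1 8 7; 1 -1 0)], sign=-1
I_A²/I_B² = (7/136)/(3/170) = 35/12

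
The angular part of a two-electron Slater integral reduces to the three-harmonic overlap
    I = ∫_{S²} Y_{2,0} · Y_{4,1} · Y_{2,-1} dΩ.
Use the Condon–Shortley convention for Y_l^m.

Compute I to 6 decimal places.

Rules hold: Σm=0, L=8 even, 2≤2≤6.
N = 5·9·5 = 225
Δ = 4!·0!·4!/9! = 1/630
Racah Σ t=2..2: t=2:+1/16 = 1/16
⇒ 3j(2 4 2; 0 0 0)² = 2/35, sgn +1
Racah Σ t=2..2: t=2:+1/24 = 1/24
⇒ 3j(2 4 2; 0 1 -1)² = 1/21, sgn -1
4πI² = N·(3j₀)²·(3jₘ)² = 30/49
I = -1·√(0.612245/4π) = -0.22072812

-0.220728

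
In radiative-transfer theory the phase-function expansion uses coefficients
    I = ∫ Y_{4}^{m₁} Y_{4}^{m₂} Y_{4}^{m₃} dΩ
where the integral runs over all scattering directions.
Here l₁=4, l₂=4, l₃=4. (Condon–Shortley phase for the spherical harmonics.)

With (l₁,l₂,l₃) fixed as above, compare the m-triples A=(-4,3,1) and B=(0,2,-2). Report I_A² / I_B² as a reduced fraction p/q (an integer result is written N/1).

Same 4,4,4: normalisation and zero-m 3j drop out of the ratio.
A: Δ: 4! 4! 4! / 13! → 1/450450; sum: t=4:+1/3456 = 1/3456; 3j²(4 4 4; -4 3 1) = Δ·Π!·Σ² = 35/1287  (sign -1)
B: Δ: 4! 4! 4! / 13! → 1/450450; sum: t=2:+1/384 t=3:−1/216 t=4:+1/2304 = -11/6912; 3j²(4 4 4; 0 2 -2) = Δ·Π!·Σ² = 11/1638  (sign -1)
I_A²/I_B² = (35/1287)/(11/1638) = 490/121

490/121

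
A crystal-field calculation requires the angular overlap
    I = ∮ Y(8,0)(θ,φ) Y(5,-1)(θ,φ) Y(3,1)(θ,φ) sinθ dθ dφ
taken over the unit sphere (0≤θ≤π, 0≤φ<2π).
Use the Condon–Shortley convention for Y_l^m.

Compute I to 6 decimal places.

0.185869

Rules hold: Σm=0, L=16 even, 3≤3≤13.
N = 17·11·7 = 1309
Δ = 10!·6!·0!/17! = 1/136136
Racah Σ t=5..5: t=5:−1/518400 = -1/518400
⇒ 3j(8 5 3; 0 0 0)² = 56/2431, sgn +1
Racah Σ t=4..4: t=4:+1/829440 = 1/829440
⇒ 3j(8 5 3; 0 -1 1)² = 35/2431, sgn +1
4πI² = N·(3j₀)²·(3jₘ)² = 13720/31603
I = +1·√(0.434136/4π) = 0.18586943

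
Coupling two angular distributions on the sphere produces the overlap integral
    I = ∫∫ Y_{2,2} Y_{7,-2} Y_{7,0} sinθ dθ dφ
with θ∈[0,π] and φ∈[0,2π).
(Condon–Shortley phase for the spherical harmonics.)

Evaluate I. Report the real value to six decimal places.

m-sum 0 ✓  L=16 even ✓  5≤7≤9 ✓
Π(2lᵢ+1) = 5×15×15 = 1125
triangle coeff Δ(2,7,7) = 1/185640
Σ_t [0,2]: t=0:+1/2419200 t=1:−1/518400 t=2:+1/2419200 = -1/907200
(3j)²=56/3315 [(2 7 7; 0 0 0)], sign=+1
Σ_t [0,0]: t=0:+1/2419200 = 1/2419200
(3j)²=27/1105 [(2 7 7; 2 -2 0)], sign=-1
⇒ 4πI² = 22680/48841
I = (-1)√(22680/48841/(4π)) = -0.19223140

-0.192231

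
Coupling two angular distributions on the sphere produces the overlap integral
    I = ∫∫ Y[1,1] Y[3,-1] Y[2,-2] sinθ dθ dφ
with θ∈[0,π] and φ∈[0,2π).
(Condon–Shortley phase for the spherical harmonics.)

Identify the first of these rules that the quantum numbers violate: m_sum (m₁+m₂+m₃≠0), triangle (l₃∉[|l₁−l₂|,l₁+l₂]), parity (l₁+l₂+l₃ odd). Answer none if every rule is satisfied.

m₁+m₂+m₃ = 1 − 1 − 2 = -2  ✗
triangle: |1−3|=2 ≤ l₃=2 ≤ 1+3=4
parity: l₁+l₂+l₃ = 6 is even

m_sum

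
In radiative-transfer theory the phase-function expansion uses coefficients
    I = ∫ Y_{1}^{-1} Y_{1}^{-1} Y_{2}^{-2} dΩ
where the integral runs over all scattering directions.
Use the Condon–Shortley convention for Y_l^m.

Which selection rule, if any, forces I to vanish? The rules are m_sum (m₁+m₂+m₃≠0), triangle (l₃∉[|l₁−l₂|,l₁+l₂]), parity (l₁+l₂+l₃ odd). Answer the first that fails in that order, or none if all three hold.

m₁+m₂+m₃ = -1 − 1 − 2 = -4  ✗
triangle: |1−1|=0 ≤ l₃=2 ≤ 1+1=2
parity: l₁+l₂+l₃ = 4 is even

m_sum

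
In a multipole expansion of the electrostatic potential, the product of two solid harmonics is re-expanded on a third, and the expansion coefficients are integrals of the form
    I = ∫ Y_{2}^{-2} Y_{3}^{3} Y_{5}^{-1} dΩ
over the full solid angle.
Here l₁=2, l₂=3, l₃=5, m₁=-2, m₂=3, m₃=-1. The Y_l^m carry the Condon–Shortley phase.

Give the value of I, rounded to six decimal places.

-0.023961

Rules hold: Σm=0, L=10 even, 1≤5≤5.
N = 5·7·11 = 385
Δ = 0!·4!·6!/11! = 1/2310
Racah Σ t=0..0: t=0:+1/144 = 1/144
⇒ 3j(2 3 5; 0 0 0)² = 10/231, sgn -1
Racah Σ t=0..0: t=0:+1/17280 = 1/17280
⇒ 3j(2 3 5; -2 3 -1)² = 1/2310, sgn +1
4πI² = N·(3j₀)²·(3jₘ)² = 5/693
I = -1·√(0.00721501/4π) = -0.02396147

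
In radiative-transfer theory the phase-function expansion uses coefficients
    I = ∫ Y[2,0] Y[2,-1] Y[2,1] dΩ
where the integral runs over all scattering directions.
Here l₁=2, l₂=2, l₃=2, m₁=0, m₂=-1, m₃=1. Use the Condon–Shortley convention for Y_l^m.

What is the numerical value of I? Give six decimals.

-0.090112

Checks pass: Σm=0; 6 even; l₃=2∈[0,4].
(2·2+1)(2·2+1)(2·2+1) = 125
Δ: 2! 2! 2! / 7! → 1/630
sum: t=0:+1/8 t=1:−1/1 t=2:+1/8 = -3/4
3j²(2 2 2; 0 0 0) = Δ·Π!·Σ² = 2/35  (sign -1)
sum: t=0:+1/4 t=1:−1/2 = -1/4
3j²(2 2 2; 0 -1 1) = Δ·Π!·Σ² = 1/70  (sign +1)
combine: 4πI² = 125·2/35·1/70 = 5/49
take √, sign -1: I = -0.09011188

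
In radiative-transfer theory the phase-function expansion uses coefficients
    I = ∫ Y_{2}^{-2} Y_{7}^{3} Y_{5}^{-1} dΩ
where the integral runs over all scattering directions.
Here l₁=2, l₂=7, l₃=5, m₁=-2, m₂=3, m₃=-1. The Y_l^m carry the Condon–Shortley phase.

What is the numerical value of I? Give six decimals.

-0.164220

m-sum 0 ✓  L=14 even ✓  5≤5≤9 ✓
Π(2lᵢ+1) = 5×15×11 = 825
triangle coeff Δ(2,7,5) = 1/15015
Σ_t [2,2]: t=2:+1/57600 = 1/57600
(3j)²=21/715 [(2 7 5; 0 0 0)], sign=-1
Σ_t [4,4]: t=4:+1/414720 = 1/414720
(3j)²=2/143 [(2 7 5; -2 3 -1)], sign=+1
⇒ 4πI² = 630/1859
I = (-1)√(630/1859/(4π)) = -0.16421985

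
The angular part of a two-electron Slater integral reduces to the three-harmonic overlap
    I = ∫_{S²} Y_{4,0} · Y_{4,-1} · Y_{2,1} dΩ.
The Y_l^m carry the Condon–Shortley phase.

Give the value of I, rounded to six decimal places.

-0.044869

Rules hold: Σm=0, L=10 even, 0≤2≤8.
N = 9·9·5 = 405
Δ = 6!·2!·2!/11! = 1/13860
Racah Σ t=2..4: t=2:+1/192 t=3:−1/36 t=4:+1/192 = -5/288
⇒ 3j(4 4 2; 0 0 0)² = 20/693, sgn -1
Racah Σ t=2..3: t=2:+1/96 t=3:−1/72 = -1/288
⇒ 3j(4 4 2; 0 -1 1)² = 1/462, sgn +1
4πI² = N·(3j₀)²·(3jₘ)² = 150/5929
I = -1·√(0.0252994/4π) = -0.04486937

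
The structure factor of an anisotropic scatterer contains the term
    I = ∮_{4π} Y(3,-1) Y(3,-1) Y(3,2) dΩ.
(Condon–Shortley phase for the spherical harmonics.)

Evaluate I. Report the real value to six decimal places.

l₁+l₂+l₃=9 is odd: 3j(l;000)=0 ⇒ I=0

0.000000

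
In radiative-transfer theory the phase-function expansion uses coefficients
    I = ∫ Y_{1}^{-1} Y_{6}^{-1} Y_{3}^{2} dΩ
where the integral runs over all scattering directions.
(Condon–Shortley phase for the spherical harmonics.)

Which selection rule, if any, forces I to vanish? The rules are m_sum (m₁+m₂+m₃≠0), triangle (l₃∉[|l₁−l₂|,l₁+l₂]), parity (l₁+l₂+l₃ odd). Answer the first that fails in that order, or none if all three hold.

azimuthal sum: -1 − 1 + 2 = 0  ✓
5 ≤ 3 ≤ 7 (triangle on l)  ✗
L = 1 + 6 + 3 = 10 (even)

triangle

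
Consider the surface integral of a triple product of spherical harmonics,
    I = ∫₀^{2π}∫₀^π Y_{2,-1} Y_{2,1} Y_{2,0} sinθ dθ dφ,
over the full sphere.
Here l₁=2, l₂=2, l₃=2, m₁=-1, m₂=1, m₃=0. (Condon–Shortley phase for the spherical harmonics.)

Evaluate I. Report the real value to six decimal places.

Rules hold: Σm=0, L=6 even, 0≤2≤4.
N = 5·5·5 = 125
Δ = 2!·2!·2!/7! = 1/630
Racah Σ t=0..2: t=0:+1/8 t=1:−1/1 t=2:+1/8 = -3/4
⇒ 3j(2 2 2; 0 0 0)² = 2/35, sgn -1
Racah Σ t=1..2: t=1:−1/4 t=2:+1/2 = 1/4
⇒ 3j(2 2 2; -1 1 0)² = 1/70, sgn +1
4πI² = N·(3j₀)²·(3jₘ)² = 5/49
I = -1·√(0.102041/4π) = -0.09011188

-0.090112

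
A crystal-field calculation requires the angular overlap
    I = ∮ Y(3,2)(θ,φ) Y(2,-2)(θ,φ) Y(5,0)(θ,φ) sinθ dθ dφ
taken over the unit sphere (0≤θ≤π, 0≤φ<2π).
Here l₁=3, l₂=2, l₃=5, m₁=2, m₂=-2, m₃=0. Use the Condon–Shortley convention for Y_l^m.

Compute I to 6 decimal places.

0.053579

Checks pass: Σm=0; 10 even; l₃=5∈[1,5].
(2·3+1)(2·2+1)(2·5+1) = 385
Δ: 0! 6! 4! / 11! → 1/2310
sum: t=0:+1/144 = 1/144
3j²(3 2 5; 0 0 0) = Δ·Π!·Σ² = 10/231  (sign -1)
sum: t=0:+1/2880 = 1/2880
3j²(3 2 5; 2 -2 0) = Δ·Π!·Σ² = 1/462  (sign -1)
combine: 4πI² = 385·10/231·1/462 = 25/693
take √, sign +1: I = 0.05357948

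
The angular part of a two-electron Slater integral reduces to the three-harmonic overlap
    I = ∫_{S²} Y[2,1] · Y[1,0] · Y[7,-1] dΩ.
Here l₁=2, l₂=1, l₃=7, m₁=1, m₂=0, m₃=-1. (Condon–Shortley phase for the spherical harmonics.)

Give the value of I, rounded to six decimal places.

0.000000

triangle: need 1≤l₃≤3, have 7; I=0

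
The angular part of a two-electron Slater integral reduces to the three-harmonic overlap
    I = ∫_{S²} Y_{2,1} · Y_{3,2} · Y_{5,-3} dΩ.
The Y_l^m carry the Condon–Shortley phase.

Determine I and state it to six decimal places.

Checks pass: Σm=0; 10 even; l₃=5∈[1,5].
(2·2+1)(2·3+1)(2·5+1) = 385
Δ: 0! 4! 6! / 11! → 1/2310
sum: t=0:+1/144 = 1/144
3j²(2 3 5; 0 0 0) = Δ·Π!·Σ² = 10/231  (sign -1)
sum: t=0:+1/720 = 1/720
3j²(2 3 5; 1 2 -3) = Δ·Π!·Σ² = 8/165  (sign +1)
combine: 4πI² = 385·10/231·8/165 = 80/99
take √, sign -1: I = -0.25358436

-0.253584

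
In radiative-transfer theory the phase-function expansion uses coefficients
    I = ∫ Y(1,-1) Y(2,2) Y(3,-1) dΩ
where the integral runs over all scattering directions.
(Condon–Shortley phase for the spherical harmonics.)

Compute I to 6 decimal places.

-0.082589

m-sum 0 ✓  L=6 even ✓  1≤3≤3 ✓
Π(2lᵢ+1) = 3×5×7 = 105
triangle coeff Δ(1,2,3) = 1/105
Σ_t [0,0]: t=0:+1/4 = 1/4
(3j)²=3/35 [(1 2 3; 0 0 0)], sign=-1
Σ_t [0,0]: t=0:+1/48 = 1/48
(3j)²=1/105 [(1 2 3; -1 2 -1)], sign=+1
⇒ 4πI² = 3/35
I = (-1)√(3/35/(4π)) = -0.08258890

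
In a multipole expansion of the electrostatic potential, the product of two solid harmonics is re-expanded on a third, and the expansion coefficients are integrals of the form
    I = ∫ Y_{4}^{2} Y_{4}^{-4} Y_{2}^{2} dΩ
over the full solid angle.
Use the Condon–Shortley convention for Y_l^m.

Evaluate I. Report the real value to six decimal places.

-0.106180

Checks pass: Σm=0; 10 even; l₃=2∈[0,8].
(2·4+1)(2·4+1)(2·2+1) = 405
Δ: 6! 2! 2! / 11! → 1/13860
sum: t=2:+1/192 t=3:−1/36 t=4:+1/192 = -5/288
3j²(4 4 2; 0 0 0) = Δ·Π!·Σ² = 20/693  (sign -1)
sum: t=0:+1/2880 = 1/2880
3j²(4 4 2; 2 -4 2) = Δ·Π!·Σ² = 2/165  (sign +1)
combine: 4πI² = 405·20/693·2/165 = 120/847
take √, sign -1: I = -0.10618031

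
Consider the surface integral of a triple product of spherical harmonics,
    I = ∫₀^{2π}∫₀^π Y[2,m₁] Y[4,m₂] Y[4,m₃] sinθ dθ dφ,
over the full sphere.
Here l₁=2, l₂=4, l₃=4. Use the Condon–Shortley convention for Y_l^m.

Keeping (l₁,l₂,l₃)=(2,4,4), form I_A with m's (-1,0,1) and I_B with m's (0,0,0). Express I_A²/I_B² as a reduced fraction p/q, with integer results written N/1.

3/40

l's match ⇒ only the (l;m) 3-j factors differ between A and B.
A: triangle coeff Δ(2,4,4) = 1/13860; Σ_t [1,2]: t=1:−1/72 t=2:+1/96 = -1/288; (3j)²=1/462 [(2 4 4; -1 0 1)], sign=+1
B: triangle coeff Δ(2,4,4) = 1/13860; Σ_t [0,2]: t=0:+1/192 t=1:−1/36 t=2:+1/192 = -5/288; (3j)²=20/693 [(2 4 4; 0 0 0)], sign=-1
I_A²/I_B² = (1/462)/(20/693) = 3/40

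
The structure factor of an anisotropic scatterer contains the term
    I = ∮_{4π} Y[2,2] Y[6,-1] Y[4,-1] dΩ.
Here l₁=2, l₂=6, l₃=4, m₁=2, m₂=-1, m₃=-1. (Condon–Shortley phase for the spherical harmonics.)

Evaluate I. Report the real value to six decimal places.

Rules hold: Σm=0, L=12 even, 4≤4≤8.
N = 5·13·9 = 585
Δ = 4!·0!·8!/13! = 1/6435
Racah Σ t=2..2: t=2:+1/2304 = 1/2304
⇒ 3j(2 6 4; 0 0 0)² = 5/143, sgn +1
Racah Σ t=0..0: t=0:+1/17280 = 1/17280
⇒ 3j(2 6 4; 2 -1 -1)² = 7/1287, sgn -1
4πI² = N·(3j₀)²·(3jₘ)² = 175/1573
I = -1·√(0.111252/4π) = -0.09409136

-0.094091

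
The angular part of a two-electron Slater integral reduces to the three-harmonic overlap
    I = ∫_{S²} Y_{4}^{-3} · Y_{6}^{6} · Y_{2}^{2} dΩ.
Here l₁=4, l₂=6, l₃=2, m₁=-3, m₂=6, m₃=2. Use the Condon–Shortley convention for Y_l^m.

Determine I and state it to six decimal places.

0.000000

Σmᵢ = 5 ≠ 0, so the φ-integral vanishes; I = 0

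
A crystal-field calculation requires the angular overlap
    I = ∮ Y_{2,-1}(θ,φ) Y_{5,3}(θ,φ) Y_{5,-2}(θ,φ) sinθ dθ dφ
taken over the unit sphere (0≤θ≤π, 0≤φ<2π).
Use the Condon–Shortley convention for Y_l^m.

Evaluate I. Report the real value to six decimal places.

Rules hold: Σm=0, L=12 even, 3≤5≤7.
N = 5·11·11 = 605
Δ = 2!·2!·8!/13! = 1/38610
Racah Σ t=0..2: t=0:+1/2880 t=1:−1/576 t=2:+1/2880 = -1/960
⇒ 3j(2 5 5; 0 0 0)² = 10/429, sgn +1
Racah Σ t=1..2: t=1:−1/10080 t=2:+1/2880 = 1/4032
⇒ 3j(2 5 5; -1 3 -2)² = 10/429, sgn -1
4πI² = N·(3j₀)²·(3jₘ)² = 500/1521
I = -1·√(0.328731/4π) = -0.16173926

-0.161739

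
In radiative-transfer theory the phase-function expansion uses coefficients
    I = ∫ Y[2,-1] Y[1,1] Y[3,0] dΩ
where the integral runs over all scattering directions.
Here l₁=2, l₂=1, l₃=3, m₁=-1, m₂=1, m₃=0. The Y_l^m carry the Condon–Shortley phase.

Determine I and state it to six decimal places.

Checks pass: Σm=0; 6 even; l₃=3∈[1,3].
(2·2+1)(2·1+1)(2·3+1) = 105
Δ: 0! 4! 2! / 7! → 1/105
sum: t=0:+1/4 = 1/4
3j²(2 1 3; 0 0 0) = Δ·Π!·Σ² = 3/35  (sign -1)
sum: t=0:+1/12 = 1/12
3j²(2 1 3; -1 1 0) = Δ·Π!·Σ² = 1/35  (sign -1)
combine: 4πI² = 105·3/35·1/35 = 9/35
take √, sign +1: I = 0.14304817

0.143048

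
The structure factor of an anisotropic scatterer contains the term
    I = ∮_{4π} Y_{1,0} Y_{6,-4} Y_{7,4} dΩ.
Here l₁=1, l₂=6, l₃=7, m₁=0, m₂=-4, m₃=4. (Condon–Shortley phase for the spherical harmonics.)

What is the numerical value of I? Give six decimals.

m-sum 0 ✓  L=14 even ✓  5≤7≤7 ✓
Π(2lᵢ+1) = 3×13×15 = 585
triangle coeff Δ(1,6,7) = 1/1365
Σ_t [0,0]: t=0:+1/518400 = 1/518400
(3j)²=7/195 [(1 6 7; 0 0 0)], sign=-1
Σ_t [0,0]: t=0:+1/7257600 = 1/7257600
(3j)²=11/455 [(1 6 7; 0 -4 4)], sign=-1
⇒ 4πI² = 33/65
I = (+1)√(33/65/(4π)) = 0.20099968

0.201000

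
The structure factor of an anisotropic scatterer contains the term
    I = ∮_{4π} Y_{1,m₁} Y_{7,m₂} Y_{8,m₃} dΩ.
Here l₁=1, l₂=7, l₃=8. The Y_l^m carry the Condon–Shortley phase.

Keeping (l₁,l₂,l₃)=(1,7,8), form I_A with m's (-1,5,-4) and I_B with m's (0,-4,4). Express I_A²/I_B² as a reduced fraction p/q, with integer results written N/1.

1/8

l's match ⇒ only the (l;m) 3-j factors differ between A and B.
A: triangle coeff Δ(1,7,8) = 1/2040; Σ_t [0,0]: t=0:+1/1916006400 = 1/1916006400; (3j)²=1/340 [(1 7 8; -1 5 -4)], sign=+1
B: triangle coeff Δ(1,7,8) = 1/2040; Σ_t [0,0]: t=0:+1/239500800 = 1/239500800; (3j)²=2/85 [(1 7 8; 0 -4 4)], sign=+1
I_A²/I_B² = (1/340)/(2/85) = 1/8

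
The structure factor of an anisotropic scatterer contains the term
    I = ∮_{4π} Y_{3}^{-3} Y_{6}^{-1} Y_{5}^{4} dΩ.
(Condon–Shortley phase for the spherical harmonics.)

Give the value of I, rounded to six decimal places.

m-sum 0 ✓  L=14 even ✓  3≤5≤9 ✓
Π(2lᵢ+1) = 7×13×11 = 1001
triangle coeff Δ(3,6,5) = 1/675675
Σ_t [1,3]: t=1:−1/8640 t=2:+1/2304 t=3:−1/8640 = 7/34560
(3j)²=7/429 [(3 6 5; 0 0 0)], sign=-1
Σ_t [4,4]: t=4:+1/241920 = 1/241920
(3j)²=4/1001 [(3 6 5; -3 -1 4)], sign=-1
⇒ 4πI² = 28/429
I = (+1)√(28/429/(4π)) = 0.07206849

0.072068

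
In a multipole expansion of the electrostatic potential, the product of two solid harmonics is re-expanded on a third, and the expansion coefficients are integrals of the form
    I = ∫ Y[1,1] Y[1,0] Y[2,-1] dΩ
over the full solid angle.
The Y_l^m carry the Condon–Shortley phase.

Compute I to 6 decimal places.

-0.218510

Rules hold: Σm=0, L=4 even, 0≤2≤2.
N = 3·3·5 = 45
Δ = 0!·2!·2!/5! = 1/30
Racah Σ t=0..0: t=0:+1/1 = 1/1
⇒ 3j(1 1 2; 0 0 0)² = 2/15, sgn +1
Racah Σ t=0..0: t=0:+1/2 = 1/2
⇒ 3j(1 1 2; 1 0 -1)² = 1/10, sgn -1
4πI² = N·(3j₀)²·(3jₘ)² = 3/5
I = -1·√(0.6/4π) = -0.21850969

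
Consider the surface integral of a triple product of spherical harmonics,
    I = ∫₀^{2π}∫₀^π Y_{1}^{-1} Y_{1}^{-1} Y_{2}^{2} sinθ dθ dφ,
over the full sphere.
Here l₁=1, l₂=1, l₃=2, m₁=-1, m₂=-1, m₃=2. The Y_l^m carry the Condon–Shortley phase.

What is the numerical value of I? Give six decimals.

Rules hold: Σm=0, L=4 even, 0≤2≤2.
N = 3·3·5 = 45
Δ = 0!·2!·2!/5! = 1/30
Racah Σ t=0..0: t=0:+1/1 = 1/1
⇒ 3j(1 1 2; 0 0 0)² = 2/15, sgn +1
Racah Σ t=0..0: t=0:+1/4 = 1/4
⇒ 3j(1 1 2; -1 -1 2)² = 1/5, sgn +1
4πI² = N·(3j₀)²·(3jₘ)² = 6/5
I = +1·√(1.2/4π) = 0.30901936

0.309019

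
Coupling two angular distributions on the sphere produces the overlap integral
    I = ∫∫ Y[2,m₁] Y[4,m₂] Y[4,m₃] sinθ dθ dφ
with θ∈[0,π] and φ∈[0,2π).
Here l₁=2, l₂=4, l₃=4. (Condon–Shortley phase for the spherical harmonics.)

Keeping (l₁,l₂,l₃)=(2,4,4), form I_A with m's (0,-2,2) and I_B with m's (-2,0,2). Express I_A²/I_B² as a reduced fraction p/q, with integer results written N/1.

Shared (l₁,l₂,l₃)=(2,4,4): N and (l;000)² cancel in I_A²/I_B².
A: Δ = 2!·2!·6!/11! = 1/13860; Racah Σ t=0..2: t=0:+1/192 t=1:−1/120 t=2:+1/2880 = -1/360; ⇒ 3j(2 4 4; 0 -2 2)² = 16/3465, sgn -1
B: Δ = 2!·2!·6!/11! = 1/13860; Racah Σ t=2..2: t=2:+1/192 = 1/192; ⇒ 3j(2 4 4; -2 0 2)² = 3/77, sgn +1
I_A²/I_B² = (16/3465)/(3/77) = 16/135

16/135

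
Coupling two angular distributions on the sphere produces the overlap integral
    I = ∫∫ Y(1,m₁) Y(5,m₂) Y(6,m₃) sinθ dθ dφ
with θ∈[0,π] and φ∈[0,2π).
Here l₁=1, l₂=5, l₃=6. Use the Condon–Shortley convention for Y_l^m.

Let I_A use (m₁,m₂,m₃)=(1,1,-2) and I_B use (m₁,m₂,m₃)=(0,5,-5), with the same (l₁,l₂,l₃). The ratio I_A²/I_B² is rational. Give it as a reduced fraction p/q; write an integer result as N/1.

28/11

Same 1,5,6: normalisation and zero-m 3j drop out of the ratio.
A: Δ: 0! 2! 10! / 13! → 1/858; sum: t=0:+1/34560 = 1/34560; 3j²(1 5 6; 1 1 -2) = Δ·Π!·Σ² = 14/429  (sign +1)
B: Δ: 0! 2! 10! / 13! → 1/858; sum: t=0:+1/3628800 = 1/3628800; 3j²(1 5 6; 0 5 -5) = Δ·Π!·Σ² = 1/78  (sign -1)
I_A²/I_B² = (14/429)/(1/78) = 28/11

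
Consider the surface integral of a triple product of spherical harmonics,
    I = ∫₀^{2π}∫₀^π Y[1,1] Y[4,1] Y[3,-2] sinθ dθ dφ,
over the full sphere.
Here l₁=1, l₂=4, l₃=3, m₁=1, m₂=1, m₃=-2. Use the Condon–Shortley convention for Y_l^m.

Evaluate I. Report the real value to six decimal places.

Checks pass: Σm=0; 8 even; l₃=3∈[3,5].
(2·1+1)(2·4+1)(2·3+1) = 189
Δ: 2! 0! 6! / 9! → 1/252
sum: t=1:−1/36 = -1/36
3j²(1 4 3; 0 0 0) = Δ·Π!·Σ² = 4/63  (sign +1)
sum: t=0:+1/240 = 1/240
3j²(1 4 3; 1 1 -2) = Δ·Π!·Σ² = 1/84  (sign -1)
combine: 4πI² = 189·4/63·1/84 = 1/7
take √, sign -1: I = -0.10662181

-0.106622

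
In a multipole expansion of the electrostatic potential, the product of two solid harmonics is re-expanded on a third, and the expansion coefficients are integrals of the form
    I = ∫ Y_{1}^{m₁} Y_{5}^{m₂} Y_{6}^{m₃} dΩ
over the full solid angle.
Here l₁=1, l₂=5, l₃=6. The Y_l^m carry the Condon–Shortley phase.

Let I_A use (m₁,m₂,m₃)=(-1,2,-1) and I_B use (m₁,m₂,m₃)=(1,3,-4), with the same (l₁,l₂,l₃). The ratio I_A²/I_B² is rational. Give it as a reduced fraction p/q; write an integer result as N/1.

l's match ⇒ only the (l;m) 3-j factors differ between A and B.
A: triangle coeff Δ(1,5,6) = 1/858; Σ_t [0,0]: t=0:+1/60480 = 1/60480; (3j)²=5/429 [(1 5 6; -1 2 -1)], sign=-1
B: triangle coeff Δ(1,5,6) = 1/858; Σ_t [0,0]: t=0:+1/161280 = 1/161280; (3j)²=15/286 [(1 5 6; 1 3 -4)], sign=+1
I_A²/I_B² = (5/429)/(15/286) = 2/9

2/9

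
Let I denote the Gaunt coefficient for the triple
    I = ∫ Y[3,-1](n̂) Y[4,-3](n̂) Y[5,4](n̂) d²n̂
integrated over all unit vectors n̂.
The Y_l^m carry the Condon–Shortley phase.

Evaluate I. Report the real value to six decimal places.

0.042401

Checks pass: Σm=0; 12 even; l₃=5∈[1,7].
(2·3+1)(2·4+1)(2·5+1) = 693
Δ: 2! 4! 6! / 13! → 1/180180
sum: t=0:+1/576 t=1:−1/144 t=2:+1/576 = -1/288
3j²(3 4 5; 0 0 0) = Δ·Π!·Σ² = 20/1001  (sign +1)
sum: t=0:+1/5760 t=1:−1/4320 = -1/17280
3j²(3 4 5; -1 -3 4) = Δ·Π!·Σ² = 7/4290  (sign +1)
combine: 4πI² = 693·20/1001·7/4290 = 42/1859
take √, sign +1: I = 0.04240138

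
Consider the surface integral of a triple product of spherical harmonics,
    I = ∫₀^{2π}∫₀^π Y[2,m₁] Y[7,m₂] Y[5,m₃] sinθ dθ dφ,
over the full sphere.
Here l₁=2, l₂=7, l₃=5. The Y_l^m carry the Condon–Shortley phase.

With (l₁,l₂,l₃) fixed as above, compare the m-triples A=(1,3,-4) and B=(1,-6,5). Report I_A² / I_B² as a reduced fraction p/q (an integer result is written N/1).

Same 2,7,5: normalisation and zero-m 3j drop out of the ratio.
A: Δ: 4! 0! 10! / 15! → 1/15015; sum: t=1:−1/2177280 = -1/2177280; 3j²(2 7 5; 1 3 -4) = Δ·Π!·Σ² = 8/3003  (sign +1)
B: Δ: 4! 0! 10! / 15! → 1/15015; sum: t=1:−1/21772800 = -1/21772800; 3j²(2 7 5; 1 -6 5) = Δ·Π!·Σ² = 2/105  (sign -1)
I_A²/I_B² = (8/3003)/(2/105) = 20/143

20/143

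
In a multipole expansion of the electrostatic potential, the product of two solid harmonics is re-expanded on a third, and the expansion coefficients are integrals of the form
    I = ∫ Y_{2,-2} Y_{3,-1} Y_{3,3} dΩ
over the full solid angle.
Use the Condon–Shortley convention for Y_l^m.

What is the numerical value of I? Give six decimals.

0.132981

m-sum 0 ✓  L=8 even ✓  1≤3≤5 ✓
Π(2lᵢ+1) = 5×7×7 = 245
triangle coeff Δ(2,3,3) = 1/3780
Σ_t [0,2]: t=0:+1/24 t=1:−1/4 t=2:+1/24 = -1/6
(3j)²=4/105 [(2 3 3; 0 0 0)], sign=+1
Σ_t [2,2]: t=2:+1/96 = 1/96
(3j)²=1/42 [(2 3 3; -2 -1 3)], sign=+1
⇒ 4πI² = 2/9
I = (+1)√(2/9/(4π)) = 0.13298076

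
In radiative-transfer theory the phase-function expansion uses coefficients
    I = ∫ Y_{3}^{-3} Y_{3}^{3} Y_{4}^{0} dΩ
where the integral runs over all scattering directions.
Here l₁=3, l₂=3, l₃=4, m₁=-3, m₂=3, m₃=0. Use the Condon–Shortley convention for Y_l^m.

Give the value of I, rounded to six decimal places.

-0.076935

Rules hold: Σm=0, L=10 even, 0≤4≤6.
N = 7·7·9 = 441
Δ = 2!·4!·4!/11! = 1/34650
Racah Σ t=0..2: t=0:+1/72 t=1:−1/16 t=2:+1/72 = -5/144
⇒ 3j(3 3 4; 0 0 0)² = 2/77, sgn -1
Racah Σ t=2..2: t=2:+1/1152 = 1/1152
⇒ 3j(3 3 4; -3 3 0)² = 1/154, sgn +1
4πI² = N·(3j₀)²·(3jₘ)² = 9/121
I = -1·√(0.0743802/4π) = -0.07693494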